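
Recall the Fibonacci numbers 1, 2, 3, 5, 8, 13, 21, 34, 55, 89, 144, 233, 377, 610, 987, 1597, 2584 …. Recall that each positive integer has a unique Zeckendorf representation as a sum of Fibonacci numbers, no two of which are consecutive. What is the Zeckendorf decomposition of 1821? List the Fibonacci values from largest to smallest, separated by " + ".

take 1597 (≤ 1821); 1821 − 1597 = 224
take 144 (≤ 224); 224 − 144 = 80
take 55 (≤ 80); 80 − 55 = 25
take 21 (≤ 25); 25 − 21 = 4
take 3 (≤ 4); 4 − 3 = 1
take 1 (≤ 1); 1 − 1 = 0
So 1821 = 1597 + 144 + 55 + 21 + 3 + 1, with no two terms consecutive in the sequence.

1597 + 144 + 55 + 21 + 3 + 1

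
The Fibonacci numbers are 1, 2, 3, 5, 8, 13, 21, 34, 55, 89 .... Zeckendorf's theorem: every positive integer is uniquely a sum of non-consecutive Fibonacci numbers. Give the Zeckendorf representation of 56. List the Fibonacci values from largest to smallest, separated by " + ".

55 + 1

Repeatedly subtract the largest Fibonacci number that fits:
55 ≤ 56 < 89, so take 55; remainder 1
1 ≤ 1 < 2, so take 1; remainder 0
So 56 = 55 + 1, with no two terms consecutive in the sequence.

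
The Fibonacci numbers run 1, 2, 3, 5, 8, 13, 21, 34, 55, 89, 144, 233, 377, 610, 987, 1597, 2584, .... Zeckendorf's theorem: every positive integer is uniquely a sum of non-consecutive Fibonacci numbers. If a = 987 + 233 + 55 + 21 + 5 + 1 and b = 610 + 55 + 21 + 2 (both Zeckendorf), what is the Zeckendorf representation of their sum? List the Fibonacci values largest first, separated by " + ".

The two numbers are 1302 and 688, so their sum is 1990.
1597 ≤ 1990 < 2584, so take 1597; remainder 393
377 ≤ 393 < 610, so take 377; remainder 16
13 ≤ 16 < 21, so take 13; remainder 3
3 ≤ 3 < 5, so take 3; remainder 0

1597 + 377 + 13 + 3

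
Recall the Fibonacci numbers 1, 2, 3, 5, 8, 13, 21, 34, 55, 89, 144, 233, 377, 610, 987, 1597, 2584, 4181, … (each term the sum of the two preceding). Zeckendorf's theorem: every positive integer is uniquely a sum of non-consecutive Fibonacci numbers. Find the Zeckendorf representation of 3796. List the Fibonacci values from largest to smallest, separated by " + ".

Greedy algorithm:
subtract 2584 from 3796: 1212 remains
subtract 987 from 1212: 225 remains
subtract 144 from 225: 81 remains
subtract 55 from 81: 26 remains
subtract 21 from 26: 5 remains
subtract 5 from 5: 0 remains
So 3796 = 2584 + 987 + 144 + 55 + 21 + 5, with no two terms consecutive in the sequence.

2584 + 987 + 144 + 55 + 21 + 5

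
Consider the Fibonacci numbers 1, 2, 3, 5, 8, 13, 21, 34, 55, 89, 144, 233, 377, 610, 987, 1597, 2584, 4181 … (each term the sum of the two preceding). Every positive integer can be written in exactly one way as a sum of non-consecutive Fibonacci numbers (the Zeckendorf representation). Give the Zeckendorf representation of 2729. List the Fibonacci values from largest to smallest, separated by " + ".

Greedily peel off the largest Fibonacci term at each step:
2584 ≤ 2729 < 4181, so take 2584; remainder 145
144 ≤ 145 < 233, so take 144; remainder 1
1 ≤ 1 < 2, so take 1; remainder 0
So 2729 = 2584 + 144 + 1, with no two terms consecutive in the sequence.

2584 + 144 + 1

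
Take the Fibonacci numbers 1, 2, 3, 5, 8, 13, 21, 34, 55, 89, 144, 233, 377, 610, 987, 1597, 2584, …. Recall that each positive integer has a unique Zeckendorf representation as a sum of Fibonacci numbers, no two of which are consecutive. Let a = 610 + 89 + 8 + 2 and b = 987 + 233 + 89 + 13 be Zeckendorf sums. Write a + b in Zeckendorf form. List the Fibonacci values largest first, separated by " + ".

The two numbers are 709 and 1322, so their sum is 2031.
take 1597 (≤ 2031); 2031 − 1597 = 434
take 377 (≤ 434); 434 − 377 = 57
take 55 (≤ 57); 57 − 55 = 2
take 2 (≤ 2); 2 − 2 = 0

1597 + 377 + 55 + 2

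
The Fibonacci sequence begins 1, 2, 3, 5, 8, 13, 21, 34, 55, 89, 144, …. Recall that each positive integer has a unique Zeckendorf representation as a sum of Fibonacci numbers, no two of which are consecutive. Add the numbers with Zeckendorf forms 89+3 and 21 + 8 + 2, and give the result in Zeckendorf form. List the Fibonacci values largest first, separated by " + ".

89 + 34

The two numbers are 92 and 31, so their sum is 123.
Repeatedly subtract the largest Fibonacci number that fits:
123 − 89 = 34
34 − 34 = 0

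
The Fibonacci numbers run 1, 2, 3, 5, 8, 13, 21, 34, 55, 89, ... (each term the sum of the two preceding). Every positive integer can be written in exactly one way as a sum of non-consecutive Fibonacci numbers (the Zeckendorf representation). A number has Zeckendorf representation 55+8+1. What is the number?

64

55+8+1 = 64.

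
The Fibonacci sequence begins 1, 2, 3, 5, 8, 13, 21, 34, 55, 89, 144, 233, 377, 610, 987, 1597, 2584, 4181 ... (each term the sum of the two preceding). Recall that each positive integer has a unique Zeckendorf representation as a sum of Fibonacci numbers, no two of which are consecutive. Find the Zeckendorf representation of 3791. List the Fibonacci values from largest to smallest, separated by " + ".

subtract 2584 from 3791: 1207 remains
subtract 987 from 1207: 220 remains
subtract 144 from 220: 76 remains
subtract 55 from 76: 21 remains
subtract 21 from 21: 0 remains
So 3791 = 2584 + 987 + 144 + 55 + 21, with no two terms consecutive in the sequence.

2584 + 987 + 144 + 55 + 21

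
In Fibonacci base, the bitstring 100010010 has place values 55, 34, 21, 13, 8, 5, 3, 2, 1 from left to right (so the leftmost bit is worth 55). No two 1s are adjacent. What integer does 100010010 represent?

Summing the place values of the 1 bits: 55 + 8 + 2 = 65.

65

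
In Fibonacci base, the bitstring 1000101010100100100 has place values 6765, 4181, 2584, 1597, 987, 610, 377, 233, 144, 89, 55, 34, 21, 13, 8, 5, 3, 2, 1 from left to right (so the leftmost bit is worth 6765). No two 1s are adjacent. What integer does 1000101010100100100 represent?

Summing the place values of the 1 bits: 6765 + 987 + 377 + 144 + 55 + 13 + 3 = 8344.

8344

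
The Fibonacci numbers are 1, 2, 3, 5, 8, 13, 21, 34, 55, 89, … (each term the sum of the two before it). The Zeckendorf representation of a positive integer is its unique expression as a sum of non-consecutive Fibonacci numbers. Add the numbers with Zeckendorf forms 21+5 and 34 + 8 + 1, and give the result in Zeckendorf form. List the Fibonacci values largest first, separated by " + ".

The two numbers are 26 and 43, so their sum is 69.
Greedy algorithm:
69: greatest Fibonacci not exceeding it is 55, leaving 14
14: greatest Fibonacci not exceeding it is 13, leaving 1
1: greatest Fibonacci not exceeding it is 1, leaving 0

55 + 13 + 1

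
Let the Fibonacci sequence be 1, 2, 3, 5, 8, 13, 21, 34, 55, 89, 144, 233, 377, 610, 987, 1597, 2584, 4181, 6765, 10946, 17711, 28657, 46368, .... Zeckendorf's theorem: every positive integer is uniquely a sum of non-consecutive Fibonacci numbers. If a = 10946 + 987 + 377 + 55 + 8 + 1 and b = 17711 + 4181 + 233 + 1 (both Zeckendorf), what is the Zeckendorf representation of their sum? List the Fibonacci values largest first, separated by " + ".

28657 + 4181 + 1597 + 55 + 8 + 2

The two numbers are 12374 and 22126, so their sum is 34500.
28657 ≤ 34500 < 46368, so take 28657; remainder 5843
4181 ≤ 5843 < 6765, so take 4181; remainder 1662
1597 ≤ 1662 < 2584, so take 1597; remainder 65
55 ≤ 65 < 89, so take 55; remainder 10
8 ≤ 10 < 13, so take 8; remainder 2
2 ≤ 2 < 3, so take 2; remainder 0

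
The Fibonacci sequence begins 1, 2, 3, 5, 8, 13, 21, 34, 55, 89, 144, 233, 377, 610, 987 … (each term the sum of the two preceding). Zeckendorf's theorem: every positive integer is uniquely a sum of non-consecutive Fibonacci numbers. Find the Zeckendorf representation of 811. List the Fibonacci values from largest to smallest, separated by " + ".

610 + 144 + 55 + 2

811: greatest Fibonacci not exceeding it is 610, leaving 201
201: greatest Fibonacci not exceeding it is 144, leaving 57
57: greatest Fibonacci not exceeding it is 55, leaving 2
2: greatest Fibonacci not exceeding it is 2, leaving 0
So 811 = 610 + 144 + 55 + 2, with no two terms consecutive in the sequence.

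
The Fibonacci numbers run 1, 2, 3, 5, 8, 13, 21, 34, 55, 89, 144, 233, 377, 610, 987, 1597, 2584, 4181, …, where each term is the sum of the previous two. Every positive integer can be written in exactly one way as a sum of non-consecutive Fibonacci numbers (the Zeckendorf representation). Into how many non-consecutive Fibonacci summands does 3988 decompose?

3988 − 2584 = 1404
1404 − 987 = 417
417 − 377 = 40
40 − 34 = 6
6 − 5 = 1
1 − 1 = 0
3988 = 2584 + 987 + 377 + 34 + 5 + 1, which has 6 terms.

6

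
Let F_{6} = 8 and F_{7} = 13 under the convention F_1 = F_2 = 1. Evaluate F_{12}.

By the doubling identity F_{2k} = F_k(2F_{k+1} − F_k): F_{12} = 8·(2·13 − 8) = 8·18 = 144.

144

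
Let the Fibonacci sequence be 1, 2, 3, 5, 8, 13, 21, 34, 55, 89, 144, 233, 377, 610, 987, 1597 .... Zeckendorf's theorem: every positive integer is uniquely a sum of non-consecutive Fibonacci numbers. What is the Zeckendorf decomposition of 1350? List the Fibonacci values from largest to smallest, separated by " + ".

987 + 233 + 89 + 34 + 5 + 2

Repeatedly subtract the largest Fibonacci number that fits:
1350 − 987 = 363
363 − 233 = 130
130 − 89 = 41
41 − 34 = 7
7 − 5 = 2
2 − 2 = 0
So 1350 = 987 + 233 + 89 + 34 + 5 + 2, with no two terms consecutive in the sequence.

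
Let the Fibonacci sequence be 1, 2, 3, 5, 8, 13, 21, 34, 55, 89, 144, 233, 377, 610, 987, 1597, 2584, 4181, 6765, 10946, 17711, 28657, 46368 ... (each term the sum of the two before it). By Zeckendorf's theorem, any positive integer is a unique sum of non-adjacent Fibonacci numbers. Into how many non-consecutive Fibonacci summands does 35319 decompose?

8

subtract 28657 from 35319: 6662 remains
subtract 4181 from 6662: 2481 remains
subtract 1597 from 2481: 884 remains
subtract 610 from 884: 274 remains
subtract 233 from 274: 41 remains
subtract 34 from 41: 7 remains
subtract 5 from 7: 2 remains
subtract 2 from 2: 0 remains
35319 = 28657 + 4181 + 1597 + 610 + 233 + 34 + 5 + 2, which has 8 terms.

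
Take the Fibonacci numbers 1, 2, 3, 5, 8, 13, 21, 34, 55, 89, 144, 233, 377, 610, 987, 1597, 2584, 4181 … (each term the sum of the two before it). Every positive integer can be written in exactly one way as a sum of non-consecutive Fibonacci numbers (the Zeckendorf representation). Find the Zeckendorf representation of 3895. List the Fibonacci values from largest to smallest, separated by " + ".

2584 + 987 + 233 + 89 + 2

2584 ≤ 3895 < 4181, so take 2584; remainder 1311
987 ≤ 1311 < 1597, so take 987; remainder 324
233 ≤ 324 < 377, so take 233; remainder 91
89 ≤ 91 < 144, so take 89; remainder 2
2 ≤ 2 < 3, so take 2; remainder 0
So 3895 = 2584 + 987 + 233 + 89 + 2, with no two terms consecutive in the sequence.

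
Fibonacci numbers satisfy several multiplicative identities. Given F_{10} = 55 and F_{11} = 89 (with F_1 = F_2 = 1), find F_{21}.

10946

By F_{2k+1} = F_k² + F_{k+1}²: F_{21} = 55² + 89² = 3025 + 7921 = 10946.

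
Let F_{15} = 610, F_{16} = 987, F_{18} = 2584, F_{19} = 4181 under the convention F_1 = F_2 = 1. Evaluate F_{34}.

5702887

By the addition formula F_{m+n} = F_m F_{n+1} + F_{m−1} F_n with m=19, n=15: F_{34} = 4181·987 + 2584·610 = 4126647 + 1576240 = 5702887.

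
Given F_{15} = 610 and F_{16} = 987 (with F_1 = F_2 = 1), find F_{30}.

By the doubling identity F_{2k} = F_k(2F_{k+1} − F_k): F_{30} = 610·(2·987 − 610) = 610·1364 = 832040.

832040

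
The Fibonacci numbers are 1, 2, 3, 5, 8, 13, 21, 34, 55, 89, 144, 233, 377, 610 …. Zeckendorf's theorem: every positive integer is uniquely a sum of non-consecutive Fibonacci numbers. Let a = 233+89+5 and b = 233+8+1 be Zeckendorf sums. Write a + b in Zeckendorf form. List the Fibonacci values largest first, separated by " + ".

The two numbers are 327 and 242, so their sum is 569.
Repeatedly subtract the largest Fibonacci number that fits:
569: greatest Fibonacci not exceeding it is 377, leaving 192
192: greatest Fibonacci not exceeding it is 144, leaving 48
48: greatest Fibonacci not exceeding it is 34, leaving 14
14: greatest Fibonacci not exceeding it is 13, leaving 1
1: greatest Fibonacci not exceeding it is 1, leaving 0

377 + 144 + 34 + 13 + 1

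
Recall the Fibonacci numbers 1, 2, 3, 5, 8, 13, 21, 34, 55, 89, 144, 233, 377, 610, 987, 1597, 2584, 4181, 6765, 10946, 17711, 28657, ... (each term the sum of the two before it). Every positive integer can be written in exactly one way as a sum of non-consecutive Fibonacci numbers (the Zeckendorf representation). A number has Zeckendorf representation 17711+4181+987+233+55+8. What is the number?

17711+4181+987+233+55+8 = 23175.

23175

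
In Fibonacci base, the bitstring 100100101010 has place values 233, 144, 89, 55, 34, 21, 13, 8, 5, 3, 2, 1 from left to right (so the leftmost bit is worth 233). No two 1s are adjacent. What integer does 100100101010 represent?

Summing the place values of the 1 bits: 233 + 55 + 13 + 5 + 2 = 308.

308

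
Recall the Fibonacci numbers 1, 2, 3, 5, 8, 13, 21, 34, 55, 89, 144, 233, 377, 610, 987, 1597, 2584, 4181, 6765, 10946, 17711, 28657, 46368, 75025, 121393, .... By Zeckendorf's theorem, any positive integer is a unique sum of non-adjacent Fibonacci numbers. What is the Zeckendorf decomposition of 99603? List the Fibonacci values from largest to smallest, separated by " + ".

75025 + 17711 + 6765 + 89 + 13

largest Fibonacci ≤ 99603 is 75025; 99603 − 75025 = 24578
largest Fibonacci ≤ 24578 is 17711; 24578 − 17711 = 6867
largest Fibonacci ≤ 6867 is 6765; 6867 − 6765 = 102
largest Fibonacci ≤ 102 is 89; 102 − 89 = 13
largest Fibonacci ≤ 13 is 13; 13 − 13 = 0
So 99603 = 75025 + 17711 + 6765 + 89 + 13, with no two terms consecutive in the sequence.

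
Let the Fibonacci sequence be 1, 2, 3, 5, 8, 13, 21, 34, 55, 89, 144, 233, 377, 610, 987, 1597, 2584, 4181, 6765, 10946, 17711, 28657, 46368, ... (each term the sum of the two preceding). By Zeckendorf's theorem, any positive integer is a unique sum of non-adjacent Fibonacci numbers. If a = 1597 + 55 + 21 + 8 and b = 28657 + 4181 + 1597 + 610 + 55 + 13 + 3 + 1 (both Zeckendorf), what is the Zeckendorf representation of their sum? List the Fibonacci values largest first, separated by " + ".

28657 + 6765 + 987 + 377 + 8 + 3 + 1

The two numbers are 1681 and 35117, so their sum is 36798.
Repeatedly subtract the largest Fibonacci number that fits:
36798 − 28657 = 8141
8141 − 6765 = 1376
1376 − 987 = 389
389 − 377 = 12
12 − 8 = 4
4 − 3 = 1
1 − 1 = 0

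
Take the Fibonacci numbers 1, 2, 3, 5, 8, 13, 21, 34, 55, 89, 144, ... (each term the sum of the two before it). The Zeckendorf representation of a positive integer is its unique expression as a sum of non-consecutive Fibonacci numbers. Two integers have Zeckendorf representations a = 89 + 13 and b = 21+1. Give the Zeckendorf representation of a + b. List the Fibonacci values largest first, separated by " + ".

89 + 34 + 1

The two numbers are 102 and 22, so their sum is 124.
124 − 89 = 35
35 − 34 = 1
1 − 1 = 0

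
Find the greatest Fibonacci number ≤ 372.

233

233 ≤ 372 < 377, so the largest Fibonacci number not exceeding 372 is 233.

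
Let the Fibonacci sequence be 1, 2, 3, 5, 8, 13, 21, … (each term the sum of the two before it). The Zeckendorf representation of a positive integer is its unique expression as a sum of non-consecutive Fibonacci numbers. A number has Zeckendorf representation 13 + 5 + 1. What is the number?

19

13 + 5 + 1 = 19.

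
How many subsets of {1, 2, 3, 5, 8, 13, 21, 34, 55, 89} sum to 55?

5

55 = 55 = 34+21 = 34+13+8 = 34+13+5+3 = 34+13+5+2+1 — 5 representations.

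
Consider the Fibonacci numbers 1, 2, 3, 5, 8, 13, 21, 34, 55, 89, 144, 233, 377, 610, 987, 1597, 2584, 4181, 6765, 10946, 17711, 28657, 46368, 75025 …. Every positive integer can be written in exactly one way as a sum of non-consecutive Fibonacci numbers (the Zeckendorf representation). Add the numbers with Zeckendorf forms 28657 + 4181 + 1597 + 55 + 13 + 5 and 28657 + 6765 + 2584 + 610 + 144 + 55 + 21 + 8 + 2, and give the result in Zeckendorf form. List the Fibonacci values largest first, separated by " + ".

The two numbers are 34508 and 38846, so their sum is 73354.
Greedily peel off the largest Fibonacci term at each step:
take 46368 (≤ 73354); 73354 − 46368 = 26986
take 17711 (≤ 26986); 26986 − 17711 = 9275
take 6765 (≤ 9275); 9275 − 6765 = 2510
take 1597 (≤ 2510); 2510 − 1597 = 913
take 610 (≤ 913); 913 − 610 = 303
take 233 (≤ 303); 303 − 233 = 70
take 55 (≤ 70); 70 − 55 = 15
take 13 (≤ 15); 15 − 13 = 2
take 2 (≤ 2); 2 − 2 = 0

46368 + 17711 + 6765 + 1597 + 610 + 233 + 55 + 13 + 2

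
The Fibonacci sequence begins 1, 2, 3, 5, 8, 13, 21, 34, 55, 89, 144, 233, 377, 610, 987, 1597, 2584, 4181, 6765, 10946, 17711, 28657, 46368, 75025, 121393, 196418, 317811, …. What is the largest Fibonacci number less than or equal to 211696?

196418 ≤ 211696 < 317811, so the largest Fibonacci number not exceeding 211696 is 196418.

196418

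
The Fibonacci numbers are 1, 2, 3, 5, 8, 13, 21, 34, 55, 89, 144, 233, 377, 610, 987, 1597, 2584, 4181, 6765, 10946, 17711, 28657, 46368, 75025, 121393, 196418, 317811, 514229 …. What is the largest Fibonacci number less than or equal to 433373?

317811 ≤ 433373 < 514229, so the largest Fibonacci number not exceeding 433373 is 317811.

317811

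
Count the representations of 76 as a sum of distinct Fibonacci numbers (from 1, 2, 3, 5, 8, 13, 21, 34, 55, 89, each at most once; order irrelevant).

7

Each representation comes from the Zeckendorf form by replacing some F_k with F_{k−1} + F_{k−2} where possible.
76 = 55+21 = 55+13+8 = 55+13+5+3 = 34+21+13+8 = 55+13+5+2+1 = … (2 more), for 7 in all.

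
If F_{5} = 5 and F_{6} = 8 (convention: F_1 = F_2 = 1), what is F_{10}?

By the doubling identity F_{2k} = F_k(2F_{k+1} − F_k): F_{10} = 5·(2·8 − 5) = 5·11 = 55.

55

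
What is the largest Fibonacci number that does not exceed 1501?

987 ≤ 1501 < 1597, so the largest Fibonacci number not exceeding 1501 is 987.

987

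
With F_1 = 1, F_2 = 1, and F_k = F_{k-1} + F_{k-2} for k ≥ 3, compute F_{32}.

Iterating the recurrence up to F_{26} = 121393 and F_{25} = 75025:
F_{27} = F_{26} + F_{25} = 121393 + 75025 = 196418
F_{28} = F_{27} + F_{26} = 196418 + 121393 = 317811
F_{29} = F_{28} + F_{27} = 317811 + 196418 = 514229
F_{30} = F_{29} + F_{28} = 514229 + 317811 = 832040
F_{31} = F_{30} + F_{29} = 832040 + 514229 = 1346269
F_{32} = F_{31} + F_{30} = 1346269 + 832040 = 2178309

2178309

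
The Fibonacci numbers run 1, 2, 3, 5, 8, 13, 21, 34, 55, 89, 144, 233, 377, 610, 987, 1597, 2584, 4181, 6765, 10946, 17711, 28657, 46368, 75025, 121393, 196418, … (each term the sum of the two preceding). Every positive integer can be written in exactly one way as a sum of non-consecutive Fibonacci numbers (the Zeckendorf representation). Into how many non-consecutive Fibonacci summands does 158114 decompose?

largest Fibonacci ≤ 158114 is 121393; 158114 − 121393 = 36721
largest Fibonacci ≤ 36721 is 28657; 36721 − 28657 = 8064
largest Fibonacci ≤ 8064 is 6765; 8064 − 6765 = 1299
largest Fibonacci ≤ 1299 is 987; 1299 − 987 = 312
largest Fibonacci ≤ 312 is 233; 312 − 233 = 79
largest Fibonacci ≤ 79 is 55; 79 − 55 = 24
largest Fibonacci ≤ 24 is 21; 24 − 21 = 3
largest Fibonacci ≤ 3 is 3; 3 − 3 = 0
158114 = 121393 + 28657 + 6765 + 987 + 233 + 55 + 21 + 3, which has 8 terms.

8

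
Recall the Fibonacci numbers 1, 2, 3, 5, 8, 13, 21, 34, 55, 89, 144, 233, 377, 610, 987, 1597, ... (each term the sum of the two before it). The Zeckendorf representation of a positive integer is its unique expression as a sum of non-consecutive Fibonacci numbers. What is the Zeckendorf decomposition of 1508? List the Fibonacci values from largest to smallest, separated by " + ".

987 + 377 + 144

Repeatedly subtract the largest Fibonacci number that fits:
subtract 987 from 1508: 521 remains
subtract 377 from 521: 144 remains
subtract 144 from 144: 0 remains
So 1508 = 987 + 377 + 144, with no two terms consecutive in the sequence.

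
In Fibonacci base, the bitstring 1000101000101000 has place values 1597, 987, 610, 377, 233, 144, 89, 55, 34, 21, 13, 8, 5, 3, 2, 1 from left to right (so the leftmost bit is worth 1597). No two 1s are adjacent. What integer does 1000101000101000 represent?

1937

Summing the place values of the 1 bits: 1597 + 233 + 89 + 13 + 5 = 1937.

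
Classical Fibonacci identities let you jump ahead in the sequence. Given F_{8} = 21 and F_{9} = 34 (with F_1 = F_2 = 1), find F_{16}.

By the doubling identity F_{2k} = F_k(2F_{k+1} − F_k): F_{16} = 21·(2·34 − 21) = 21·47 = 987.

987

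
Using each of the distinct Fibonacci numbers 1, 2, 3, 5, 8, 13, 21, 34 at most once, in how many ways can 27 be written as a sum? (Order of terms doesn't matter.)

4

27 = 21+5+1 = 21+3+2+1 = 13+8+5+1 = 13+8+3+2+1 — 4 representations.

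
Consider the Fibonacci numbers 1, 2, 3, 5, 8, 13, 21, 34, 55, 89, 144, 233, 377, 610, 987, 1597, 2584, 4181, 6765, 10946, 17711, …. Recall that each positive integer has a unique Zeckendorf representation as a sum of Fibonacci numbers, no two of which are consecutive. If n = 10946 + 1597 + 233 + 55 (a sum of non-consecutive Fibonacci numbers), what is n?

12831

10946 + 1597 + 233 + 55 = 12831.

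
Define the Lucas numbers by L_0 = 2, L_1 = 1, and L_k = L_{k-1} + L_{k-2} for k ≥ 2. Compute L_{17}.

3571

Iterating the recurrence up to L_{9} = 76 and L_{8} = 47:
L_{10} = L_{9} + L_{8} = 76 + 47 = 123
L_{11} = L_{10} + L_{9} = 123 + 76 = 199
L_{12} = L_{11} + L_{10} = 199 + 123 = 322
L_{13} = L_{12} + L_{11} = 322 + 199 = 521
L_{14} = L_{13} + L_{12} = 521 + 322 = 843
L_{15} = L_{14} + L_{13} = 843 + 521 = 1364
L_{16} = L_{15} + L_{14} = 1364 + 843 = 2207
L_{17} = L_{16} + L_{15} = 2207 + 1364 = 3571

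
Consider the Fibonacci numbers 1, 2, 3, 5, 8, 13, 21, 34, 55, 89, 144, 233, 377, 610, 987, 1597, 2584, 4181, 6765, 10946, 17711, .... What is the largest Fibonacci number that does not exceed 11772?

10946

10946 ≤ 11772 < 17711, so the largest Fibonacci number not exceeding 11772 is 10946.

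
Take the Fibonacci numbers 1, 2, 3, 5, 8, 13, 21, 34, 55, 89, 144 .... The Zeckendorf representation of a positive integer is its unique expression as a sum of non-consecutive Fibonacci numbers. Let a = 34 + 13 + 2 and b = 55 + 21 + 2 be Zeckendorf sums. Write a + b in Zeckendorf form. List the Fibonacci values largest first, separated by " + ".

89 + 34 + 3 + 1

The two numbers are 49 and 78, so their sum is 127.
127 − 89 = 38
38 − 34 = 4
4 − 3 = 1
1 − 1 = 0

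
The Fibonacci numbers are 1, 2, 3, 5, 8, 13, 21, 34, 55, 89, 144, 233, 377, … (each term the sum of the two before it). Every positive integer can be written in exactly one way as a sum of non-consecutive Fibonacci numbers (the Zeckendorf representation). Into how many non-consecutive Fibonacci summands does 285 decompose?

subtract 233 from 285: 52 remains
subtract 34 from 52: 18 remains
subtract 13 from 18: 5 remains
subtract 5 from 5: 0 remains
285 = 233 + 34 + 13 + 5, which has 4 terms.

4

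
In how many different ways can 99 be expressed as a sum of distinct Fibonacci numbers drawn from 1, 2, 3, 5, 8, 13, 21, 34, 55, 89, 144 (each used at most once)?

99 = 89+8+2 = 89+5+3+2 = 55+34+8+2 = … (3 more), for 6 in all.

6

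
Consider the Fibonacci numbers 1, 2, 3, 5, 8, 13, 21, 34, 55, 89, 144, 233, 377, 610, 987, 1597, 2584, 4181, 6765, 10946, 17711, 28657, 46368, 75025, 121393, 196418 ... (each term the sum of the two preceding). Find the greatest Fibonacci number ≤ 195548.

121393

121393 ≤ 195548 < 196418, so the largest Fibonacci number not exceeding 195548 is 121393.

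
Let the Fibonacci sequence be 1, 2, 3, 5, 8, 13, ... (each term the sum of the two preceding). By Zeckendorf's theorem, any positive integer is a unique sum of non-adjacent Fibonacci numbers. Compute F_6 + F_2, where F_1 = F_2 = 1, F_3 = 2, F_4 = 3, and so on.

F_6 + F_2 = 8 + 1 = 9.

9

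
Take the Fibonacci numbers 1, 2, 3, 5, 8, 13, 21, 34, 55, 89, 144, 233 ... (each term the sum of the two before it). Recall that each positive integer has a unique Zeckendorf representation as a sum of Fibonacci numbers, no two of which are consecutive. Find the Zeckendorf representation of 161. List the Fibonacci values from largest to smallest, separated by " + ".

Repeatedly subtract the largest Fibonacci number that fits:
subtract 144 from 161: 17 remains
subtract 13 from 17: 4 remains
subtract 3 from 4: 1 remains
subtract 1 from 1: 0 remains
So 161 = 144 + 13 + 3 + 1, with no two terms consecutive in the sequence.

144 + 13 + 3 + 1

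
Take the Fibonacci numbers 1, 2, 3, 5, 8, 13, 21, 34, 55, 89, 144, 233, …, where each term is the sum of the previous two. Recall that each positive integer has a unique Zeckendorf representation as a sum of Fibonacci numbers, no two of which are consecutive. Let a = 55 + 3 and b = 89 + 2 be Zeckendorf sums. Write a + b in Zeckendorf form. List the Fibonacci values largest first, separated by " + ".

144 + 5

The two numbers are 58 and 91, so their sum is 149.
Greedy algorithm:
144 ≤ 149 < 233, so take 144; remainder 5
5 ≤ 5 < 8, so take 5; remainder 0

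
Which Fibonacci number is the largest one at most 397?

377 ≤ 397 < 610, so the largest Fibonacci number not exceeding 397 is 377.

377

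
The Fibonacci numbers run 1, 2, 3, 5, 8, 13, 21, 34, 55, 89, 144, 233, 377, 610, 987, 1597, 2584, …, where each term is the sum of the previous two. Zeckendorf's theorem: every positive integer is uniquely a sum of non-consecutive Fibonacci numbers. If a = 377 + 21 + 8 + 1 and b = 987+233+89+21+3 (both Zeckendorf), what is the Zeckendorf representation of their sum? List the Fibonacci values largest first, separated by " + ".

1597 + 89 + 34 + 13 + 5 + 2

The two numbers are 407 and 1333, so their sum is 1740.
1740 − 1597 = 143
143 − 89 = 54
54 − 34 = 20
20 − 13 = 7
7 − 5 = 2
2 − 2 = 0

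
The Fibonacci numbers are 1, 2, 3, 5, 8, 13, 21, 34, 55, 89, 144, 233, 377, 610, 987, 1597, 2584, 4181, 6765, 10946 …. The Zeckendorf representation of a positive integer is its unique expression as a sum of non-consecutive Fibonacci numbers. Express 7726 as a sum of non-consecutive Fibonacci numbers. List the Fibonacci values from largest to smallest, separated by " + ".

6765 + 610 + 233 + 89 + 21 + 8

take 6765 (≤ 7726); 7726 − 6765 = 961
take 610 (≤ 961); 961 − 610 = 351
take 233 (≤ 351); 351 − 233 = 118
take 89 (≤ 118); 118 − 89 = 29
take 21 (≤ 29); 29 − 21 = 8
take 8 (≤ 8); 8 − 8 = 0
So 7726 = 6765 + 610 + 233 + 89 + 21 + 8, with no two terms consecutive in the sequence.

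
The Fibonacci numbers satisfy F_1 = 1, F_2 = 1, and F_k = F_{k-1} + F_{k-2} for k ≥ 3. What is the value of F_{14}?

Iterating the recurrence up to F_{10} = 55 and F_{9} = 34:
F_{11} = F_{10} + F_{9} = 55 + 34 = 89
F_{12} = F_{11} + F_{10} = 89 + 55 = 144
F_{13} = F_{12} + F_{11} = 144 + 89 = 233
F_{14} = F_{13} + F_{12} = 233 + 144 = 377

377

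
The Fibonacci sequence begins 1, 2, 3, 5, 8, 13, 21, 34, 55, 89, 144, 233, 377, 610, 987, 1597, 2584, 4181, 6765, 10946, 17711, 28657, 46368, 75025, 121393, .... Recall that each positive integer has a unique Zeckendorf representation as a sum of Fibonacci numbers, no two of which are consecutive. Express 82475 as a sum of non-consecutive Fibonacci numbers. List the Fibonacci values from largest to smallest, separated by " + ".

75025 + 6765 + 610 + 55 + 13 + 5 + 2

82475: greatest Fibonacci not exceeding it is 75025, leaving 7450
7450: greatest Fibonacci not exceeding it is 6765, leaving 685
685: greatest Fibonacci not exceeding it is 610, leaving 75
75: greatest Fibonacci not exceeding it is 55, leaving 20
20: greatest Fibonacci not exceeding it is 13, leaving 7
7: greatest Fibonacci not exceeding it is 5, leaving 2
2: greatest Fibonacci not exceeding it is 2, leaving 0
So 82475 = 75025 + 6765 + 610 + 55 + 13 + 5 + 2, with no two terms consecutive in the sequence.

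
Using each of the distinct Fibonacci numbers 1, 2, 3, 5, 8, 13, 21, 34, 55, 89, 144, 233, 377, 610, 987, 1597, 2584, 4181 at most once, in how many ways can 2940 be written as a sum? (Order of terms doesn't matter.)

30

2940 = 2584+233+89+34 = 2584+233+89+21+13 = 1597+987+233+89+34 = 2584+233+89+21+8+5 = 2584+233+55+34+21+13 = … (25 more), for 30 in all.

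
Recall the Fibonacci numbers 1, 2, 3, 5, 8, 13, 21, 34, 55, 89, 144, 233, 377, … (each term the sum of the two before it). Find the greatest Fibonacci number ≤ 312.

233 ≤ 312 < 377, so the largest Fibonacci number not exceeding 312 is 233.

233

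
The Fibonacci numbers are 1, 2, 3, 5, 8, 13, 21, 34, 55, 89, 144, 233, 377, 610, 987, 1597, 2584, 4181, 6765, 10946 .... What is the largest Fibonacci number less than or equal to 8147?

6765 ≤ 8147 < 10946, so the largest Fibonacci number not exceeding 8147 is 6765.

6765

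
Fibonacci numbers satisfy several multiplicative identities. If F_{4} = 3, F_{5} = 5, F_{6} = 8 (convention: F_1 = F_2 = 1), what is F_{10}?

55

By the addition formula F_{m+n} = F_m F_{n+1} + F_{m−1} F_n with m=5, n=5: F_{10} = 5·8 + 3·5 = 40 + 15 = 55.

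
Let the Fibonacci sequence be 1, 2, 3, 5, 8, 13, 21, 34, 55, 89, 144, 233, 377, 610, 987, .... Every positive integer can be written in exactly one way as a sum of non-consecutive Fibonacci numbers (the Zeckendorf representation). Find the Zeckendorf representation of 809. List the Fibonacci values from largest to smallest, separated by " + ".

610 + 144 + 55

Greedy algorithm:
809 − 610 = 199
199 − 144 = 55
55 − 55 = 0
So 809 = 610 + 144 + 55, with no two terms consecutive in the sequence.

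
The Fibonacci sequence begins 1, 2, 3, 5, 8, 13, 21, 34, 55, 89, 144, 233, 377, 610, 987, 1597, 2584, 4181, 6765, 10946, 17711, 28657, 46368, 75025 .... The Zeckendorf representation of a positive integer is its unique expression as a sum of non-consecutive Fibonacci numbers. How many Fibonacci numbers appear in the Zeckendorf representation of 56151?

6

46368 ≤ 56151 < 75025, so take 46368; remainder 9783
6765 ≤ 9783 < 10946, so take 6765; remainder 3018
2584 ≤ 3018 < 4181, so take 2584; remainder 434
377 ≤ 434 < 610, so take 377; remainder 57
55 ≤ 57 < 89, so take 55; remainder 2
2 ≤ 2 < 3, so take 2; remainder 0
56151 = 46368 + 6765 + 2584 + 377 + 55 + 2, which has 6 terms.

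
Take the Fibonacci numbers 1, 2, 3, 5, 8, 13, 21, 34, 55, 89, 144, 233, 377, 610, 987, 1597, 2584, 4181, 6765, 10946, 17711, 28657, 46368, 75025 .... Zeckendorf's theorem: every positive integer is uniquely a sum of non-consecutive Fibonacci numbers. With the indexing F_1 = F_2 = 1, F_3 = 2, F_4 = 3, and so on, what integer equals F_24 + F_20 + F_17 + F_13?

54963

F_24 + F_20 + F_17 + F_13 = 46368 + 6765 + 1597 + 233 = 54963.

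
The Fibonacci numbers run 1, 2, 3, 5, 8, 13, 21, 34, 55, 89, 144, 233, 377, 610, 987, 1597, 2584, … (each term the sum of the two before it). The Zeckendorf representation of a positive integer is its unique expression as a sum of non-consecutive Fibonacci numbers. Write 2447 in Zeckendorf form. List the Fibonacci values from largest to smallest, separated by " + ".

take 1597 (≤ 2447); 2447 − 1597 = 850
take 610 (≤ 850); 850 − 610 = 240
take 233 (≤ 240); 240 − 233 = 7
take 5 (≤ 7); 7 − 5 = 2
take 2 (≤ 2); 2 − 2 = 0
So 2447 = 1597 + 610 + 233 + 5 + 2, with no two terms consecutive in the sequence.

1597 + 610 + 233 + 5 + 2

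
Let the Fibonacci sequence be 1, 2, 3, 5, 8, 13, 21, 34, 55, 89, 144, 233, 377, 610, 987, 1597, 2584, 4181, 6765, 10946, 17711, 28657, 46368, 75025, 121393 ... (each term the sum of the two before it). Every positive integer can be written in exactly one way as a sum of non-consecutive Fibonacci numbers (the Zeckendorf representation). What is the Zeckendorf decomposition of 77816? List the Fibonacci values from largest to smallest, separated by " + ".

75025 + 2584 + 144 + 55 + 8

Repeatedly subtract the largest Fibonacci number that fits:
77816: greatest Fibonacci not exceeding it is 75025, leaving 2791
2791: greatest Fibonacci not exceeding it is 2584, leaving 207
207: greatest Fibonacci not exceeding it is 144, leaving 63
63: greatest Fibonacci not exceeding it is 55, leaving 8
8: greatest Fibonacci not exceeding it is 8, leaving 0
So 77816 = 75025 + 2584 + 144 + 55 + 8, with no two terms consecutive in the sequence.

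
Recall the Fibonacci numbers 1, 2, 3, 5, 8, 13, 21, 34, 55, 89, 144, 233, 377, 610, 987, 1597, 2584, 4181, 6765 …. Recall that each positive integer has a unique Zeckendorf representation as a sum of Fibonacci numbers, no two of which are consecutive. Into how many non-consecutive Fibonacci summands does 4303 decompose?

Greedy algorithm:
largest Fibonacci ≤ 4303 is 4181; 4303 − 4181 = 122
largest Fibonacci ≤ 122 is 89; 122 − 89 = 33
largest Fibonacci ≤ 33 is 21; 33 − 21 = 12
largest Fibonacci ≤ 12 is 8; 12 − 8 = 4
largest Fibonacci ≤ 4 is 3; 4 − 3 = 1
largest Fibonacci ≤ 1 is 1; 1 − 1 = 0
4303 = 4181 + 89 + 21 + 8 + 3 + 1, which has 6 terms.

6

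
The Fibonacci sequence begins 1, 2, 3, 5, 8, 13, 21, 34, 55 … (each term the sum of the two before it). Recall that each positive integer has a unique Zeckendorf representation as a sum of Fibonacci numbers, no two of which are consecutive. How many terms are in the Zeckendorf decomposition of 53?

53 − 34 = 19
19 − 13 = 6
6 − 5 = 1
1 − 1 = 0
53 = 34 + 13 + 5 + 1, which has 4 terms.

4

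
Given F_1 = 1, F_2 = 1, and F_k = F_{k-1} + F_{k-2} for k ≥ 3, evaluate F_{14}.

377

Iterating the recurrence up to F_{8} = 21 and F_{7} = 13:
F_{9} = F_{8} + F_{7} = 21 + 13 = 34
F_{10} = F_{9} + F_{8} = 34 + 21 = 55
F_{11} = F_{10} + F_{9} = 55 + 34 = 89
F_{12} = F_{11} + F_{10} = 89 + 55 = 144
F_{13} = F_{12} + F_{11} = 144 + 89 = 233
F_{14} = F_{13} + F_{12} = 233 + 144 = 377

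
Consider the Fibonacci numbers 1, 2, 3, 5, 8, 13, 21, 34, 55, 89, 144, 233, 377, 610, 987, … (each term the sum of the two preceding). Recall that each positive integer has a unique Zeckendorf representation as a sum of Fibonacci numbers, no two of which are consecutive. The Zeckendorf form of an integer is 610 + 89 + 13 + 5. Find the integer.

717

610 + 89 + 13 + 5 = 717.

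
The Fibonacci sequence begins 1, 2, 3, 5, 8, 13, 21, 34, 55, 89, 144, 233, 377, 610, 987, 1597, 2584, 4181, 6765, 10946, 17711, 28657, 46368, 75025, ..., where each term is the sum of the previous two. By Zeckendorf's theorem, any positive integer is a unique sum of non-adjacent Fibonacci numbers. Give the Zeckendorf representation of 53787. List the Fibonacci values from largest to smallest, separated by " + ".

46368 + 6765 + 610 + 34 + 8 + 2

take 46368 (≤ 53787); 53787 − 46368 = 7419
take 6765 (≤ 7419); 7419 − 6765 = 654
take 610 (≤ 654); 654 − 610 = 44
take 34 (≤ 44); 44 − 34 = 10
take 8 (≤ 10); 10 − 8 = 2
take 2 (≤ 2); 2 − 2 = 0
So 53787 = 46368 + 6765 + 610 + 34 + 8 + 2, with no two terms consecutive in the sequence.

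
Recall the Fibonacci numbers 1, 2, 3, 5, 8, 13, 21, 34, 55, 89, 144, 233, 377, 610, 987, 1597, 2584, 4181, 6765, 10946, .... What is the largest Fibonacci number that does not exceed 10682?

6765

6765 ≤ 10682 < 10946, so the largest Fibonacci number not exceeding 10682 is 6765.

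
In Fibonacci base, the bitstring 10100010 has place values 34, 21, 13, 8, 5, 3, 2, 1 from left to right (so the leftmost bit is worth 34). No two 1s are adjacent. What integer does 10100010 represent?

Summing the place values of the 1 bits: 34 + 13 + 2 = 49.

49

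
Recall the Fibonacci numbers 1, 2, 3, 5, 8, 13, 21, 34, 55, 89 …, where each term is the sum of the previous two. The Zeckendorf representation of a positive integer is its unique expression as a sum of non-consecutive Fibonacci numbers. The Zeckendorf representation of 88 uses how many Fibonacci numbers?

5

Repeatedly subtract the largest Fibonacci number that fits:
88: greatest Fibonacci not exceeding it is 55, leaving 33
33: greatest Fibonacci not exceeding it is 21, leaving 12
12: greatest Fibonacci not exceeding it is 8, leaving 4
4: greatest Fibonacci not exceeding it is 3, leaving 1
1: greatest Fibonacci not exceeding it is 1, leaving 0
88 = 55 + 21 + 8 + 3 + 1, which has 5 terms.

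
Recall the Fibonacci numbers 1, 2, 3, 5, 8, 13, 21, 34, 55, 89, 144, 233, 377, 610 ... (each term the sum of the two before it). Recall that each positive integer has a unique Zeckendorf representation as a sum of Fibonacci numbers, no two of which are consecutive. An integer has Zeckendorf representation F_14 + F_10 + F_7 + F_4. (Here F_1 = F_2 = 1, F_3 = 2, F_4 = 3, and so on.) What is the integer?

448

F_14 + F_10 + F_7 + F_4 = 377 + 55 + 13 + 3 = 448.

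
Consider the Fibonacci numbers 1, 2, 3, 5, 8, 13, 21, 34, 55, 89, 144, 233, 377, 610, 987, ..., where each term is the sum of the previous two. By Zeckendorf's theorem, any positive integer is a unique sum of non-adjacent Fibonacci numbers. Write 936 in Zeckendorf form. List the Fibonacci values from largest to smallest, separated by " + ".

Greedily peel off the largest Fibonacci term at each step:
largest Fibonacci ≤ 936 is 610; 936 − 610 = 326
largest Fibonacci ≤ 326 is 233; 326 − 233 = 93
largest Fibonacci ≤ 93 is 89; 93 − 89 = 4
largest Fibonacci ≤ 4 is 3; 4 − 3 = 1
largest Fibonacci ≤ 1 is 1; 1 − 1 = 0
So 936 = 610 + 233 + 89 + 3 + 1, with no two terms consecutive in the sequence.

610 + 233 + 89 + 3 + 1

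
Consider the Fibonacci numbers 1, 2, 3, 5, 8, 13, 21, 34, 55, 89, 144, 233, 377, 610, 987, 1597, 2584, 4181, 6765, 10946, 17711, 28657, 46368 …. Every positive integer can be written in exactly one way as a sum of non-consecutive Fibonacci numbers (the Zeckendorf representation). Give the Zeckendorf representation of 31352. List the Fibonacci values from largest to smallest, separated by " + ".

28657 + 2584 + 89 + 21 + 1

largest Fibonacci ≤ 31352 is 28657; 31352 − 28657 = 2695
largest Fibonacci ≤ 2695 is 2584; 2695 − 2584 = 111
largest Fibonacci ≤ 111 is 89; 111 − 89 = 22
largest Fibonacci ≤ 22 is 21; 22 − 21 = 1
largest Fibonacci ≤ 1 is 1; 1 − 1 = 0
So 31352 = 28657 + 2584 + 89 + 21 + 1, with no two terms consecutive in the sequence.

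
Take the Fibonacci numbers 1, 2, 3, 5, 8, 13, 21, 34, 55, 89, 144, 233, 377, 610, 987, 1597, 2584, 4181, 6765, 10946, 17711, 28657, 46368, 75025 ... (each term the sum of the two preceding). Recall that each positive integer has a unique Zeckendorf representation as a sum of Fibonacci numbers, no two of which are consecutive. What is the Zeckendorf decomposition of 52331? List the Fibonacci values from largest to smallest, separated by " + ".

46368 + 4181 + 1597 + 144 + 34 + 5 + 2

52331 − 46368 = 5963
5963 − 4181 = 1782
1782 − 1597 = 185
185 − 144 = 41
41 − 34 = 7
7 − 5 = 2
2 − 2 = 0
So 52331 = 46368 + 4181 + 1597 + 144 + 34 + 5 + 2, with no two terms consecutive in the sequence.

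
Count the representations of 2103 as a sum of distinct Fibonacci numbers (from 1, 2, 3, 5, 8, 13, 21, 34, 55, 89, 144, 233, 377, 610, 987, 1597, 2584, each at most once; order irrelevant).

32

2103 = 1597+377+89+34+5+1 = 1597+377+89+34+3+2+1 = 1597+377+89+21+13+5+1 = 1597+233+144+89+34+5+1 = … (28 more), for 32 in all.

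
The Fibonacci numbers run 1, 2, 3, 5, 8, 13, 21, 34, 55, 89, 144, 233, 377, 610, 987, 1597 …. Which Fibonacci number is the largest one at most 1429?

987

987 ≤ 1429 < 1597, so the largest Fibonacci number not exceeding 1429 is 987.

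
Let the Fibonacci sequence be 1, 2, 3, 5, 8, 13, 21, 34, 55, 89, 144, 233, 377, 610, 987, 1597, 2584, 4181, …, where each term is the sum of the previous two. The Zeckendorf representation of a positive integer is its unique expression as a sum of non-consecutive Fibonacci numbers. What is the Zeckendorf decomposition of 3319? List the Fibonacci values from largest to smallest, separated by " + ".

2584 + 610 + 89 + 34 + 2

Greedily peel off the largest Fibonacci term at each step:
2584 ≤ 3319 < 4181, so take 2584; remainder 735
610 ≤ 735 < 987, so take 610; remainder 125
89 ≤ 125 < 144, so take 89; remainder 36
34 ≤ 36 < 55, so take 34; remainder 2
2 ≤ 2 < 3, so take 2; remainder 0
So 3319 = 2584 + 610 + 89 + 34 + 2, with no two terms consecutive in the sequence.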